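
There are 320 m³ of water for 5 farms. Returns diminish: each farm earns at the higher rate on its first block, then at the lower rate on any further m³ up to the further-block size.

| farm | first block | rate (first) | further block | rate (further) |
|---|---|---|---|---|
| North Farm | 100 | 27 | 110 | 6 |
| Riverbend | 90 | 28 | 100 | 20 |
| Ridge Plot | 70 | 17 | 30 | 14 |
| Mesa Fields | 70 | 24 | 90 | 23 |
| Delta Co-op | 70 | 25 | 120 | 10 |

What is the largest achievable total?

8410

Order all 10 blocks by rate: Riverbend/tier1 28 > North Farm/tier1 27 > Delta Co-op/tier1 25 > Mesa Fields/tier1 24 > Mesa Fields/tier2 23 > Riverbend/tier2 20 > Ridge Plot/tier1 17 > Ridge Plot/tier2 14 > Delta Co-op/tier2 10 > North Farm/tier2 6.
Riverbend tier1 at 28: fill all 90 — 230 left.
North Farm tier1 at 27: fill all 100 — 130 left.
Delta Co-op/tier1 (25): +70 — 60 left.
Mesa Fields/tier1: +60 of 70 at 24; pool empty.
Total = 28×90 + 27×100 + 25×70 + 24×60 = 8410.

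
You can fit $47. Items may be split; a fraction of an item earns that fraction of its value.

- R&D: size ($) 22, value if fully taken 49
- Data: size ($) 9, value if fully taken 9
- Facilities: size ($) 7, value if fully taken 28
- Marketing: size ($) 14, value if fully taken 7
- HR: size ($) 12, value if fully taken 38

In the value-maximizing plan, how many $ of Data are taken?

Best value per unit of size first: Facilities 28/7≈4, HR 38/12≈3.17, R&D 49/22≈2.23, Data 9/9≈1, Marketing 7/14≈0.5.
Take all of Facilities (7 $, value 28) — 40 $ left.
HR: take in full, 12 $ for value 38 — 28 left.
R&D: take in full, 22 $ for value 49 — 6 left.
Fill the last 6 $ with part of Data: 6/9 of it earns 6.

6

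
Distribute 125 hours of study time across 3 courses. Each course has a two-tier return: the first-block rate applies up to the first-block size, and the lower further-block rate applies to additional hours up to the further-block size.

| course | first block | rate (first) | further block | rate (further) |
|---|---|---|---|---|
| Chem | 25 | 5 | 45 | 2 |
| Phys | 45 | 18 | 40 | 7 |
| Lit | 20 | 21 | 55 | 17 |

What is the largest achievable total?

2200

Rank every tier by rate: Lit/tier1 21 > Phys/tier1 18 > Lit/tier2 17 > Phys/tier2 7 > Chem/tier1 5 > Chem/tier2 2.
Fill Lit tier1 block (20 at 21) — 105 left.
Fill Phys tier1 block (45 at 18) — 60 left.
Lit/tier2 (17): +55 — 5 left.
5 remain; put them into Phys tier2 at 7.
Total = 21×20 + 18×45 + 17×55 + 7×5 = 2200.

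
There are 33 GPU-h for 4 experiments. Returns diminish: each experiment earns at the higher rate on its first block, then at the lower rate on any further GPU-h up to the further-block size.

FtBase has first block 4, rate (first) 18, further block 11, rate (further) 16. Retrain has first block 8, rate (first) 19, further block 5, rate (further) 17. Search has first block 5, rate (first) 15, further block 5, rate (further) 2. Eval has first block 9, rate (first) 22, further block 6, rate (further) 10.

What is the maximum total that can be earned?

619

Rank every tier by rate: Eval/tier1 22 > Retrain/tier1 19 > FtBase/tier1 18 > Retrain/tier2 17 > FtBase/tier2 16 > Search/tier1 15 > Eval/tier2 10 > Search/tier2 2.
Fill Eval tier1 block (9 at 22) → 24 left.
Retrain/tier1 (19): +8 → 16 left.
FtBase/tier1 (18): +4 → 12 left.
Fill Retrain tier2 block (5 at 17) → 7 left.
FtBase/tier2: +7 of 11 at 16; pool empty.
Total = 22×9 + 19×8 + 18×4 + 17×5 + 16×7 = 619.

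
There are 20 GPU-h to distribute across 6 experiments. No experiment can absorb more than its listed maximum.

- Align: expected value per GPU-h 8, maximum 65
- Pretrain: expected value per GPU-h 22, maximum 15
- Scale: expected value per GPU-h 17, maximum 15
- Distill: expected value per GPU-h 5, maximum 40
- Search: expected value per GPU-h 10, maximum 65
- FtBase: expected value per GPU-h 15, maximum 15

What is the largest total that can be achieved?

415

Highest expected value per GPU-h first: Pretrain 22 > Scale 17 > FtBase 15 > Search 10 > Align 8 > Distill 5.
Give Pretrain 15 to hit its cap of 15 — 5 left.
Only 5 left; Scale takes them to reach 5.
Total = 22×15 + 17×5 = 415.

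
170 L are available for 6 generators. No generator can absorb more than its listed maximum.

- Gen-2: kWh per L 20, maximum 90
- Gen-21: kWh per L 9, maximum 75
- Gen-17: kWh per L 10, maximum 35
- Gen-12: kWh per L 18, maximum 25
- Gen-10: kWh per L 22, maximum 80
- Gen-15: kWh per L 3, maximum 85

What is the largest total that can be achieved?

3560

Highest kWh per L first: Gen-10 22 > Gen-2 20 > Gen-12 18 > Gen-17 10 > Gen-21 9 > Gen-15 3.
Gen-10: +80 to 80 (cap) ; 90 left.
Gen-2: +90 to 90 (cap) ; 0 left.
Total = 20×90 + 22×80 = 3560.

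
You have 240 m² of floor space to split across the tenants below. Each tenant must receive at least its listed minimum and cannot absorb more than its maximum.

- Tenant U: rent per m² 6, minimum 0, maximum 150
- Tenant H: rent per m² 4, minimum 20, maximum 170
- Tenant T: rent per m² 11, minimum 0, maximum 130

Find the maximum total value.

Meeting every minimum uses 0+20+0 = 20 m², leaving 220.
Order the tenants by rent per m²: Tenant T 11 > Tenant U 6 > Tenant H 4.
Tenant T: +130 to 130 (cap) ; 90 left.
Tenant U has room for 150 more but only 90 remain, so it gets 90.
Total = 6×90 + 4×20 + 11×130 = 2050.

2050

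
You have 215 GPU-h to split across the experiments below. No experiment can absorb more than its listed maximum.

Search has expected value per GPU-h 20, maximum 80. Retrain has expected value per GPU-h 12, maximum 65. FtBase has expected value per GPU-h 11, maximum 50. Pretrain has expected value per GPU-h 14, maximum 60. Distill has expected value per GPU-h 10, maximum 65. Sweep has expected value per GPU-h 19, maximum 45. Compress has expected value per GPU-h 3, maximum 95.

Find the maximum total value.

Highest expected value per GPU-h first: Search 20 > Sweep 19 > Pretrain 14 > Retrain 12 > FtBase 11 > Distill 10 > Compress 3.
Give Search 80 to hit its cap of 80 — 135 left.
Sweep: +45 to 45 (cap) — 90 left.
Pretrain: +60 to 60 (cap) — 30 left.
Retrain has room for 65 but only 30 remain, so it gets 30.
Total = 20×80 + 12×30 + 14×60 + 19×45 = 3655.

3655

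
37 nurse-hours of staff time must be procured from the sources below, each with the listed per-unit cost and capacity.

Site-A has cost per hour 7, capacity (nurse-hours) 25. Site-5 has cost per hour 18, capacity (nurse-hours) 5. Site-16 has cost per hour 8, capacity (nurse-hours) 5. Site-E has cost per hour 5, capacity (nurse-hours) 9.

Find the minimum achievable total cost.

Fill from the cheapest source first.
Take 9 from Site-E at 5 ; need 28 more.
Take 25 from Site-A at 7 ; need 3 more.
Take 3 from Site-16 at 8 to finish.
Site-5: unused.
Cost = 9×5 + 25×7 + 3×8 = 244.

244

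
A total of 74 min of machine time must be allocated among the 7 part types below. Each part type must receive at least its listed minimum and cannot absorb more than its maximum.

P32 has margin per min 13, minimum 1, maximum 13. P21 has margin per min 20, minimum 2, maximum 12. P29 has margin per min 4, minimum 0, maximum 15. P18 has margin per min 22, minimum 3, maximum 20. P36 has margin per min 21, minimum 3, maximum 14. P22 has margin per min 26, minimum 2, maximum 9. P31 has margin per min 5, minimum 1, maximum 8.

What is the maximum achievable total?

1407

Meeting every minimum uses 1+2+0+3+3+2+1 = 12 min, leaving 62.
Rank by margin per min: P22 26 > P18 22 > P36 21 > P21 20 > P32 13 > P31 5 > P29 4.
Give P22 7 more to hit its cap of 9 ; 55 left.
Give P18 17 more to hit its cap of 20 ; 38 left.
P36: +11 to 14 (cap) ; 27 left.
P21: +10 to 12 (cap) ; 17 left.
Give P32 12 more to hit its cap of 13 ; 5 left.
P31 has room for 7 more but only 5 remain, so it gets 6.
Total = 13×13 + 20×12 + 22×20 + 21×14 + 26×9 + 5×6 = 1407.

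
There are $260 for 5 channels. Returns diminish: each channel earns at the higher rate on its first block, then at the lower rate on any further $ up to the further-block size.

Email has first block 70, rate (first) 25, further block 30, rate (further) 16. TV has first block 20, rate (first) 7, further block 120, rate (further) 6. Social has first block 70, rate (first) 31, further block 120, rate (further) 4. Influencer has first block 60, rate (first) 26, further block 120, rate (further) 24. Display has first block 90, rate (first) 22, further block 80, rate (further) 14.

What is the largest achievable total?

6920

Rank every tier by rate: Social/tier1 31 > Influencer/tier1 26 > Email/tier1 25 > Influencer/tier2 24 > Display/tier1 22 > Email/tier2 16 > Display/tier2 14 > TV/tier1 7 > TV/tier2 6 > Social/tier2 4.
Social tier1 at 31: fill all 70 — 190 left.
Influencer tier1 at 26: fill all 60 — 130 left.
Fill Email tier1 block (70 at 25) — 60 left.
Influencer tier2 at 24: only 60 left, fill 60.
Total = 31×70 + 26×60 + 25×70 + 24×60 = 6920.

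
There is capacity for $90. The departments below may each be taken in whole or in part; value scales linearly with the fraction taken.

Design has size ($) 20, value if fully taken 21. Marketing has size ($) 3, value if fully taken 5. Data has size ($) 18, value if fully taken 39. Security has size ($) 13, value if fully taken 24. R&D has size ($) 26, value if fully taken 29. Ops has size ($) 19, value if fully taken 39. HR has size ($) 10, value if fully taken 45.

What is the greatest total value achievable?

Sort by value density: HR 45/10≈4.5, Data 39/18≈2.17, Ops 39/19≈2.05, Security 24/13≈1.85, Marketing 5/3≈1.67, R&D 29/26≈1.12, Design 21/20≈1.05.
Take all of HR (10 $, value 45) — 80 $ left.
Data: take in full, 18 $ for value 39 — 62 left.
Ops: take in full, 19 $ for value 39 — 43 left.
All 13 $ of Security fit (value 24) — 30 remain.
Take all of Marketing (3 $, value 5) — 27 $ left.
R&D: take in full, 26 $ for value 29 — 1 left.
Fill the last 1 $ with part of Design: 1/20 of it earns 1.05.
Total value = 182.05.

182.05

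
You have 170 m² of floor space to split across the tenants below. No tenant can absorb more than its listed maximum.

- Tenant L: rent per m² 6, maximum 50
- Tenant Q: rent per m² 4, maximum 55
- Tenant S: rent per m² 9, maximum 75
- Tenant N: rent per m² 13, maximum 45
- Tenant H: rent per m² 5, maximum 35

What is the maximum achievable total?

1560

Order the tenants by rent per m²: Tenant N 13 > Tenant S 9 > Tenant L 6 > Tenant H 5 > Tenant Q 4.
Give Tenant N 45 to hit its cap of 45 → 125 left.
Give Tenant S 75 to hit its cap of 75 → 50 left.
Give Tenant L 50 to hit its cap of 50 → 0 left.
Total = 6×50 + 9×75 + 13×45 = 1560.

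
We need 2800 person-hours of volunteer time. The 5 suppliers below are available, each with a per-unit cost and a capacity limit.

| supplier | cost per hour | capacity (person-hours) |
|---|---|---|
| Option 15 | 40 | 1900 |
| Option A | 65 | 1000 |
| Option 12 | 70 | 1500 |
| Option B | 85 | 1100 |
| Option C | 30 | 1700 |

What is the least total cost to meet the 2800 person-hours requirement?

95000

Cheapest first:
Option C (30): use full 1700 ; 1100 person-hours to go.
Option 15 (40): take the remaining 1100 ; done.
Option A, Option 12, Option B: unused.
Cost = 1700×30 + 1100×40 = 95000.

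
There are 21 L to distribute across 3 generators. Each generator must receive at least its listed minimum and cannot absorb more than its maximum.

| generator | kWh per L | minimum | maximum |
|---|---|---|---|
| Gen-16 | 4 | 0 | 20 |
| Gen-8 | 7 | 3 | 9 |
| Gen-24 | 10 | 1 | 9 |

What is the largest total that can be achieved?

165

Meeting every minimum uses 0+3+1 = 4 L, leaving 17.
Highest kWh per L first: Gen-24 10 > Gen-8 7 > Gen-16 4.
Give Gen-24 8 more to hit its cap of 9 → 9 left.
Gen-8 takes 6 more to reach its cap of 9 → 3 left.
Gen-16: +3 (room for 20) → 3. Pool exhausted.
Total = 4×3 + 7×9 + 10×9 = 165.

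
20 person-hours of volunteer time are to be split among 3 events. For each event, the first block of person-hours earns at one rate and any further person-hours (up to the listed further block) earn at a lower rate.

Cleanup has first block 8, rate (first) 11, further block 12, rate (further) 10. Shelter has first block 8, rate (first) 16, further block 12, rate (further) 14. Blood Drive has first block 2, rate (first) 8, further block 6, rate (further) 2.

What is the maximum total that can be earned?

Rank every tier by rate: Shelter/first 16 > Shelter/second 14 > Cleanup/first 11 > Cleanup/second 10 > Blood Drive/first 8 > Blood Drive/second 2.
Fill Shelter first block (8 at 16) — 12 left.
Shelter/second (14): +12 — 0 left.
Total = 16×8 + 14×12 = 296.

296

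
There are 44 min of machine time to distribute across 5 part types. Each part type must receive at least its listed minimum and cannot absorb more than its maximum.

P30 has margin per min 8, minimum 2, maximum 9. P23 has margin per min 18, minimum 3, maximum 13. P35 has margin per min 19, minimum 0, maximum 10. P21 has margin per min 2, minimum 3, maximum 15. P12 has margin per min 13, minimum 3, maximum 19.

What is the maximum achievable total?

654

Meeting every minimum uses 2+3+0+3+3 = 11 min, leaving 33.
Highest margin per min first: P35 19 > P23 18 > P12 13 > P30 8 > P21 2.
P35: +10 to 10 (cap) → 23 left.
Give P23 10 more to hit its cap of 13 → 13 left.
P12: +13 (room for 16) → 16. Pool exhausted.
Total = 8×2 + 18×13 + 19×10 + 2×3 + 13×16 = 654.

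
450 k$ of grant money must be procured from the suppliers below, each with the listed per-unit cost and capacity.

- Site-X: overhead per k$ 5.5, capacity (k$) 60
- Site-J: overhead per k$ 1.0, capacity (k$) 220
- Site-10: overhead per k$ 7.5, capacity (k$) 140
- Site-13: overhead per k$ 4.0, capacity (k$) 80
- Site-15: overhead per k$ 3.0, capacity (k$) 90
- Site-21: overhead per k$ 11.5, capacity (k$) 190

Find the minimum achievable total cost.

Cheapest first:
Site-J at 1.0: take all 220 k$ — 230 still needed.
Site-15 at 3.0: take all 90 k$ — 140 still needed.
Site-13 (4.0): use full 80 — 60 k$ to go.
Take 60 from Site-X at 5.5 — need 0 more.
Site-10, Site-21: unused.
Cost = 220×1.0 + 90×3.0 + 80×4.0 + 60×5.5 = 1140.

1140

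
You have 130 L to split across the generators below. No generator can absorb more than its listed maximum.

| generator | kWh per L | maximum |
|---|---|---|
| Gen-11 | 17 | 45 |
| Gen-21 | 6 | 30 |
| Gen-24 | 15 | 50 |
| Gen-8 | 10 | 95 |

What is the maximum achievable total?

1865

Rank by kWh per L: Gen-11 17 > Gen-24 15 > Gen-8 10 > Gen-21 6.
Gen-11: +45 to 45 (cap) — 85 left.
Gen-24 takes 50 to reach its cap of 50 — 35 left.
Gen-8 has room for 95 but only 35 remain, so it gets 35.
Total = 17×45 + 15×50 + 10×35 = 1865.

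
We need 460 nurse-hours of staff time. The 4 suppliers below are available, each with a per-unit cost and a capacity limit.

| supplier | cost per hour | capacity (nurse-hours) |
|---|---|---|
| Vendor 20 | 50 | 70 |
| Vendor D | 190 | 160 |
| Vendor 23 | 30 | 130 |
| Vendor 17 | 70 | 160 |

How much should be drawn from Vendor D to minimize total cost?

100

Fill from the cheapest supplier first.
Vendor 23 (30): use full 130 ; 330 nurse-hours to go.
Vendor 20 at 50: take all 70 nurse-hours ; 260 still needed.
Vendor 17 (70): use full 160 ; 100 nurse-hours to go.
Vendor D (190): take the remaining 100 ; done.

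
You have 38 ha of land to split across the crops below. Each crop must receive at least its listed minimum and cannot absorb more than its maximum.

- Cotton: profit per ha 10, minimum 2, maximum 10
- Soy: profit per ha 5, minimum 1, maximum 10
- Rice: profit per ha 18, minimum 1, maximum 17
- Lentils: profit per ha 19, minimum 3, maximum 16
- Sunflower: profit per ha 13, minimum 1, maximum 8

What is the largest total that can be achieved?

Meeting every minimum uses 2+1+1+3+1 = 8 ha, leaving 30.
Highest profit per ha first: Lentils 19 > Rice 18 > Sunflower 13 > Cotton 10 > Soy 5.
Lentils takes 13 more to reach its cap of 16 → 17 left.
Give Rice 16 more to hit its cap of 17 → 1 left.
Sunflower has room for 7 more but only 1 remain, so it gets 2.
Total = 10×2 + 5×1 + 18×17 + 19×16 + 13×2 = 661.

661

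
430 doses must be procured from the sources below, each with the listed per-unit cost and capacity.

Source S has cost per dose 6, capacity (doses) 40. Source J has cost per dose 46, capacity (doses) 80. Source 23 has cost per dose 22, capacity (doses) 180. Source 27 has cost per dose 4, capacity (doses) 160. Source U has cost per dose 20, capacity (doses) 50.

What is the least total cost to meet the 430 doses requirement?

5840

Fill from the cheapest source first.
Source 27 at 4: take all 160 doses → 270 still needed.
Take 40 from Source S at 6 → need 230 more.
Source U (20): use full 50 → 180 doses to go.
Source 23 at 22: take all 180 doses → 0 still needed.
Source J: unused.
Cost = 160×4 + 40×6 + 50×20 + 180×22 = 5840.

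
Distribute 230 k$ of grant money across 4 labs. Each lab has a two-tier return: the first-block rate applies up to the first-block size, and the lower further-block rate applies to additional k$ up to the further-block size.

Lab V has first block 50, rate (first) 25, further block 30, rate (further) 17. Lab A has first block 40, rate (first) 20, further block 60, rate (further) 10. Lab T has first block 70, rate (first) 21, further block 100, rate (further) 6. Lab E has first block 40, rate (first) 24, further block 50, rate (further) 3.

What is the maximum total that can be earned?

Rank every tier by rate: Lab V/tier1 25 > Lab E/tier1 24 > Lab T/tier1 21 > Lab A/tier1 20 > Lab V/tier2 17 > Lab A/tier2 10 > Lab T/tier2 6 > Lab E/tier2 3.
Lab V/tier1 (25): +50 — 180 left.
Lab E/tier1 (24): +40 — 140 left.
Lab T tier1 at 21: fill all 70 — 70 left.
Lab A tier1 at 20: fill all 40 — 30 left.
Lab V tier2 at 17: fill all 30 — 0 left.
Total = 25×50 + 24×40 + 21×70 + 20×40 + 17×30 = 4990.

4990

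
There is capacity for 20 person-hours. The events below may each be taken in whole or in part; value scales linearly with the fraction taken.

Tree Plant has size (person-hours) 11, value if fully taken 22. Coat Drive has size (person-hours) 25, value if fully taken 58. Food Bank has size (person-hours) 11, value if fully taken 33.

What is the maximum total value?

Rank by value-to-size ratio: Food Bank 33/11≈3, Coat Drive 58/25≈2.32, Tree Plant 22/11≈2.
Take all of Food Bank (11 person-hours, value 33) — 9 person-hours left.
9 person-hours left: a 9/25 share of Coat Drive gives 58×9/25 = 20.88.
Total value = 53.88.

53.88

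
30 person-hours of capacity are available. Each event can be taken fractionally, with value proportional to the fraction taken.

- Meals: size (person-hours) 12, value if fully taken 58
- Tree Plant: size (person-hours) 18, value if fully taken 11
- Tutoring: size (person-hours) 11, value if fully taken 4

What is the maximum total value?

Best value per unit of size first: Meals 58/12≈4.83, Tree Plant 11/18≈0.611, Tutoring 4/11≈0.364.
All 12 person-hours of Meals fit (value 58) ; 18 remain.
Tree Plant: take in full, 18 person-hours for value 11 ; 0 left.
Total value = 69.

69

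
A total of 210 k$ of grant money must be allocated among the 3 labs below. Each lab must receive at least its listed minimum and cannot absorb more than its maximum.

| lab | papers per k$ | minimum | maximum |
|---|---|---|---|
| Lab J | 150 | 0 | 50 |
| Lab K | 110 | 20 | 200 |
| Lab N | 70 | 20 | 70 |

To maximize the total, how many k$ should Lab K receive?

Meeting every minimum uses 0+20+20 = 40 k$, leaving 170.
Highest papers per k$ first: Lab J 150 > Lab K 110 > Lab N 70.
Lab J takes 50 more to reach its cap of 50 ; 120 left.
Lab K: +120 (room for 180) → 140. Pool exhausted.

140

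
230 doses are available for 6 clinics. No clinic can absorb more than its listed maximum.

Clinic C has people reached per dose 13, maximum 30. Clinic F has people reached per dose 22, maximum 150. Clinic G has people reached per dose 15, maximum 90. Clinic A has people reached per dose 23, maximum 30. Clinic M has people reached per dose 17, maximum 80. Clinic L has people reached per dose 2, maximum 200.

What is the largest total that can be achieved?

4840

Highest people reached per dose first: Clinic A 23 > Clinic F 22 > Clinic M 17 > Clinic G 15 > Clinic C 13 > Clinic L 2.
Clinic A: +30 to 30 (cap) ; 200 left.
Clinic F: +150 to 150 (cap) ; 50 left.
Clinic M has room for 80 but only 50 remain, so it gets 50.
Total = 22×150 + 23×30 + 17×50 = 4840.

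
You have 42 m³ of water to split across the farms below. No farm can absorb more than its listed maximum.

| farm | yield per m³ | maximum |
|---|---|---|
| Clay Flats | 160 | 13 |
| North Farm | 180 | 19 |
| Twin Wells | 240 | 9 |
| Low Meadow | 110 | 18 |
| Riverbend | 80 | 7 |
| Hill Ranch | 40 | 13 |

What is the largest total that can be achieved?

7770

Highest yield per m³ first: Twin Wells 240 > North Farm 180 > Clay Flats 160 > Low Meadow 110 > Riverbend 80 > Hill Ranch 40.
Twin Wells: +9 to 9 (cap) → 33 left.
North Farm takes 19 to reach its cap of 19 → 14 left.
Clay Flats: +13 to 13 (cap) → 1 left.
Only 1 left; Low Meadow takes them to reach 1.
Total = 160×13 + 180×19 + 240×9 + 110×1 = 7770.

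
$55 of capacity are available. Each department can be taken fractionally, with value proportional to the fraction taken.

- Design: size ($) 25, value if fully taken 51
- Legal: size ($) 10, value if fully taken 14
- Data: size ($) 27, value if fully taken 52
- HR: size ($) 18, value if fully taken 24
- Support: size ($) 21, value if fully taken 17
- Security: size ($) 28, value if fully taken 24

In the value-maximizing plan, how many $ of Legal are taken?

Best value per unit of size first: Design 51/25≈2.04, Data 52/27≈1.93, Legal 14/10≈1.4, HR 24/18≈1.33, Security 24/28≈0.857, Support 17/21≈0.81.
All 25 $ of Design fit (value 51) — 30 remain.
All 27 $ of Data fit (value 52) — 3 remain.
Fill the last 3 $ with part of Legal: 3/10 of it earns 4.2.

3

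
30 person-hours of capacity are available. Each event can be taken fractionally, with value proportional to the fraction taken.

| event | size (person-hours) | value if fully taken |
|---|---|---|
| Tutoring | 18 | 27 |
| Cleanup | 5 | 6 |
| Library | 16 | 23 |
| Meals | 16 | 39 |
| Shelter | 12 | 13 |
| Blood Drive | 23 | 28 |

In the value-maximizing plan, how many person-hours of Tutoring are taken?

14

Sort by value density: Meals 39/16≈2.44, Tutoring 27/18≈1.5, Library 23/16≈1.44, Blood Drive 28/23≈1.22, Cleanup 6/5≈1.2, Shelter 13/12≈1.08.
Take all of Meals (16 person-hours, value 39) — 14 person-hours left.
14 person-hours left: a 14/18 share of Tutoring gives 27×14/18 = 21.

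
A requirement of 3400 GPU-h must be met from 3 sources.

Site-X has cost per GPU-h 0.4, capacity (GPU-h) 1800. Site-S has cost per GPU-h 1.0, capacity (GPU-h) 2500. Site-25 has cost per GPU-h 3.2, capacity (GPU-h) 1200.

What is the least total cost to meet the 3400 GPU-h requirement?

2320

Cheapest first:
Site-X at 0.4: take all 1800 GPU-h ; 1600 still needed.
Take 1600 from Site-S at 1.0 to finish.
Site-25: unused.
Cost = 1800×0.4 + 1600×1.0 = 2320.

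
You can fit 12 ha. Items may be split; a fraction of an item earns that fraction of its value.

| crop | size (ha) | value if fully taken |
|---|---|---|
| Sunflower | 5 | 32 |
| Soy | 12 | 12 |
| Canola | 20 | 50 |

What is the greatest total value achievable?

49.5

Best value per unit of size first: Sunflower 32/5≈6.4, Canola 50/20≈2.5, Soy 12/12≈1.
Sunflower: take in full, 5 ha for value 32 ; 7 left.
7 ha left: a 7/20 share of Canola gives 50×7/20 = 17.5.
Total value = 49.5.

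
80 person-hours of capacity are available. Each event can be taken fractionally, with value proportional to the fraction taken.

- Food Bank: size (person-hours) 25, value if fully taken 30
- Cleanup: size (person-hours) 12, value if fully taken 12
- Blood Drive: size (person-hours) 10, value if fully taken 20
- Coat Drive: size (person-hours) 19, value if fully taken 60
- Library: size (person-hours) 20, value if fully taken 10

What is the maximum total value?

Sort by value density: Coat Drive 60/19≈3.16, Blood Drive 20/10≈2, Food Bank 30/25≈1.2, Cleanup 12/12≈1, Library 10/20≈0.5.
All 19 person-hours of Coat Drive fit (value 60) ; 61 remain.
Take all of Blood Drive (10 person-hours, value 20) ; 51 person-hours left.
Take all of Food Bank (25 person-hours, value 30) ; 26 person-hours left.
All 12 person-hours of Cleanup fit (value 12) ; 14 remain.
14 person-hours left: a 14/20 share of Library gives 10×14/20 = 7.
Total value = 129.

129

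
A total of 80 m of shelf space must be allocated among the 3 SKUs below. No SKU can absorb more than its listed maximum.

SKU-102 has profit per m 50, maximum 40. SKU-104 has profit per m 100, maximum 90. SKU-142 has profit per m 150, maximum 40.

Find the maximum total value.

Order the SKUs by profit per m: SKU-142 150 > SKU-104 100 > SKU-102 50.
SKU-142 takes 40 to reach its cap of 40 — 40 left.
SKU-104 has room for 90 but only 40 remain, so it gets 40.
Total = 100×40 + 150×40 = 10000.

10000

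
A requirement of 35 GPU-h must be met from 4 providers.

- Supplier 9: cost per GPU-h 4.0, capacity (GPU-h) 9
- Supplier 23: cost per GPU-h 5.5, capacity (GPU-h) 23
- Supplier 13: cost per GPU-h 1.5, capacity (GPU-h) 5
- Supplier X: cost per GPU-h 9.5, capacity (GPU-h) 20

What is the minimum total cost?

159

Fill from the cheapest provider first.
Supplier 13 (1.5): use full 5 ; 30 GPU-h to go.
Supplier 9 at 4.0: take all 9 GPU-h ; 21 still needed.
Take 21 from Supplier 23 at 5.5 to finish.
Supplier X: unused.
Cost = 5×1.5 + 9×4.0 + 21×5.5 = 159.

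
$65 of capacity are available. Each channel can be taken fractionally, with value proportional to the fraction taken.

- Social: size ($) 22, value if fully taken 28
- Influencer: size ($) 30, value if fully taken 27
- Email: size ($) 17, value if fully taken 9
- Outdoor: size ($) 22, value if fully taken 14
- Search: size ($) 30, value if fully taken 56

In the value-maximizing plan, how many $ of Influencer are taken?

Best value per unit of size first: Search 56/30≈1.87, Social 28/22≈1.27, Influencer 27/30≈0.9, Outdoor 14/22≈0.636, Email 9/17≈0.529.
Take all of Search (30 $, value 56) → 35 $ left.
All 22 $ of Social fit (value 28) → 13 remain.
Only 13 $ remain; take 13/30 of Influencer for value 27×13/30 = 11.7.

13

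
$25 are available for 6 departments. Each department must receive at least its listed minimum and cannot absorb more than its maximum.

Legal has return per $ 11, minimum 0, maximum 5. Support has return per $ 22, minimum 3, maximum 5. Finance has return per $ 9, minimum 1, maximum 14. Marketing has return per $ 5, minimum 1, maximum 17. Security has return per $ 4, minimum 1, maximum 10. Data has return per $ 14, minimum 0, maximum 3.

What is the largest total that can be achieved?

Meeting every minimum uses 0+3+1+1+1+0 = 6 $, leaving 19.
Rank by return per $: Support 22 > Data 14 > Legal 11 > Finance 9 > Marketing 5 > Security 4.
Support takes 2 more to reach its cap of 5 ; 17 left.
Data takes 3 more to reach its cap of 3 ; 14 left.
Legal: +5 to 5 (cap) ; 9 left.
Finance has room for 13 more but only 9 remain, so it gets 10.
Total = 11×5 + 22×5 + 9×10 + 5×1 + 4×1 + 14×3 = 306.

306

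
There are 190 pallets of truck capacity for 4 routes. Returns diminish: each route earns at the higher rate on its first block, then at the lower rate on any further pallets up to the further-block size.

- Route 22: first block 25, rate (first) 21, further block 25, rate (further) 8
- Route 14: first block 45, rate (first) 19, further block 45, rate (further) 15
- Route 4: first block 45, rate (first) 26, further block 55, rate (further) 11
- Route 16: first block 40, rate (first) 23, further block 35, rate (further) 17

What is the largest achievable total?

Rank every tier by rate: Route 4/tier1 26 > Route 16/tier1 23 > Route 22/tier1 21 > Route 14/tier1 19 > Route 16/tier2 17 > Route 14/tier2 15 > Route 4/tier2 11 > Route 22/tier2 8.
Route 4 tier1 at 26: fill all 45 — 145 left.
Route 16/tier1 (23): +40 — 105 left.
Route 22 tier1 at 21: fill all 25 — 80 left.
Route 14/tier1 (19): +45 — 35 left.
Route 16 tier2 at 17: fill all 35 — 0 left.
Total = 26×45 + 23×40 + 21×25 + 19×45 + 17×35 = 4065.

4065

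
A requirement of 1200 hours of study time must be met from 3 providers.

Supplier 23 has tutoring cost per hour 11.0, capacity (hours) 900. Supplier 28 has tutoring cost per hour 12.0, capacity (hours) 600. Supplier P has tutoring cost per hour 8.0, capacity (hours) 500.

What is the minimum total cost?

Use providers in increasing cost order.
Supplier P at 8.0: take all 500 hours → 700 still needed.
Take 700 from Supplier 23 at 11.0 to finish.
Supplier 28: unused.
Cost = 500×8.0 + 700×11.0 = 11700.

11700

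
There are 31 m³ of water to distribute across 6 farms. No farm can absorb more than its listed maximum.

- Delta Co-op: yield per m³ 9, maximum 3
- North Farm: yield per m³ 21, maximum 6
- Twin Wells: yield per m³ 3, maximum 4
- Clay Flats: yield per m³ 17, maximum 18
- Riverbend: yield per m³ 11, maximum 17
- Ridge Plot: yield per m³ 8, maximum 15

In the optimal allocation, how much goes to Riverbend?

7

Order the farms by yield per m³: North Farm 21 > Clay Flats 17 > Riverbend 11 > Delta Co-op 9 > Ridge Plot 8 > Twin Wells 3.
North Farm: +6 to 6 (cap) ; 25 left.
Clay Flats: +18 to 18 (cap) ; 7 left.
Only 7 left; Riverbend takes them to reach 7.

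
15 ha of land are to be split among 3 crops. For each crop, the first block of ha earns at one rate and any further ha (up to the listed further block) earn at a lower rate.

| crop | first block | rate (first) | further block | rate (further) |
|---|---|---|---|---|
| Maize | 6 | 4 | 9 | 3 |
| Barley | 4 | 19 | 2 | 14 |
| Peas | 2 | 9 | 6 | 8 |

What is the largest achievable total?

Order all 6 blocks by rate: Barley/T1 19 > Barley/T2 14 > Peas/T1 9 > Peas/T2 8 > Maize/T1 4 > Maize/T2 3.
Barley T1 at 19: fill all 4 — 11 left.
Fill Barley T2 block (2 at 14) — 9 left.
Peas T1 at 9: fill all 2 — 7 left.
Peas/T2 (8): +6 — 1 left.
1 remain; put them into Maize T1 at 4.
Total = 19×4 + 14×2 + 9×2 + 8×6 + 4×1 = 174.

174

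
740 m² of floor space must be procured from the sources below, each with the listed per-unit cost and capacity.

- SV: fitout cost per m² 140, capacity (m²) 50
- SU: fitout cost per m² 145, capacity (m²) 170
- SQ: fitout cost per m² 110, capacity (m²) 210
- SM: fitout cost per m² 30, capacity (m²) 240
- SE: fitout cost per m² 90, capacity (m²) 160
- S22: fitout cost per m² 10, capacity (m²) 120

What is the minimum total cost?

Fill from the cheapest source first.
Take 120 from S22 at 10 — need 620 more.
SM (30): use full 240 — 380 m² to go.
Take 160 from SE at 90 — need 220 more.
Take 210 from SQ at 110 — need 10 more.
SV at 140: take 10 of its 50 — requirement met.
SU: unused.
Cost = 120×10 + 240×30 + 160×90 + 210×110 + 10×140 = 47300.

47300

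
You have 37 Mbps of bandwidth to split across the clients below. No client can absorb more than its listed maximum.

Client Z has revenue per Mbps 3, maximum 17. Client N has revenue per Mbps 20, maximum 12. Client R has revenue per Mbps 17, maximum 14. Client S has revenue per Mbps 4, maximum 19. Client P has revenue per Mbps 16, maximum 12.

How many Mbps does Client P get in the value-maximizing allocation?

Highest revenue per Mbps first: Client N 20 > Client R 17 > Client P 16 > Client S 4 > Client Z 3.
Client N takes 12 to reach its cap of 12 ; 25 left.
Give Client R 14 to hit its cap of 14 ; 11 left.
Only 11 left; Client P takes them to reach 11.

11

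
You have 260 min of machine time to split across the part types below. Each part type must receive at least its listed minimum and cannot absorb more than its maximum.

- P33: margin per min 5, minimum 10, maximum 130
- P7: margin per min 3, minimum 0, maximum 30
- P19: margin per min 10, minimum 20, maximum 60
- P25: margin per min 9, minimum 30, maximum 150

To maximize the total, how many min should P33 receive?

50

Meeting every minimum uses 10+0+20+30 = 60 min, leaving 200.
Rank by margin per min: P19 10 > P25 9 > P33 5 > P7 3.
P19 takes 40 more to reach its cap of 60 — 160 left.
P25: +120 to 150 (cap) — 40 left.
P33 has room for 120 more but only 40 remain, so it gets 50.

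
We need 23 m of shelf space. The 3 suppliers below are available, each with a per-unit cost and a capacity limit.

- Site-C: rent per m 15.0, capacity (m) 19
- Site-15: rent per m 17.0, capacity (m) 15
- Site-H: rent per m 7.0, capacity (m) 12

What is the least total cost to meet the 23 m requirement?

249

Cheapest first:
Site-H at 7.0: take all 12 m ; 11 still needed.
Site-C at 15.0: take 11 of its 19 ; requirement met.
Site-15: unused.
Cost = 12×7.0 + 11×15.0 = 249.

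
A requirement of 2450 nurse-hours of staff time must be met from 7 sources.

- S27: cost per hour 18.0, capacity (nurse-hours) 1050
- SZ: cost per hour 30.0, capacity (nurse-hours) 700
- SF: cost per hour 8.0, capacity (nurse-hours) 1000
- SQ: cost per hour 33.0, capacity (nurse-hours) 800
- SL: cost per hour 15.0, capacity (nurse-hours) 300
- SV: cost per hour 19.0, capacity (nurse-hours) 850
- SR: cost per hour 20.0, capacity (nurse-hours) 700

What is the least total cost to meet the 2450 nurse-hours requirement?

Fill from the cheapest source first.
SF (8.0): use full 1000 ; 1450 nurse-hours to go.
Take 300 from SL at 15.0 ; need 1150 more.
S27 at 18.0: take all 1050 nurse-hours ; 100 still needed.
Take 100 from SV at 19.0 to finish.
SR, SZ, SQ: unused.
Cost = 1000×8.0 + 300×15.0 + 1050×18.0 + 100×19.0 = 33300.

33300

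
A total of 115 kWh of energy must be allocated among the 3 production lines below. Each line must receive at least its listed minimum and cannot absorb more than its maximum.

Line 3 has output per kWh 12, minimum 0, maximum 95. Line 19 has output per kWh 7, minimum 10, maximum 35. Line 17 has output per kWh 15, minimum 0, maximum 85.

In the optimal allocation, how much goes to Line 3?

20

Meeting every minimum uses 0+10+0 = 10 kWh, leaving 105.
Order the production lines by output per kWh: Line 17 15 > Line 3 12 > Line 19 7.
Give Line 17 85 more to hit its cap of 85 — 20 left.
Only 20 left; Line 3 takes them to reach 20.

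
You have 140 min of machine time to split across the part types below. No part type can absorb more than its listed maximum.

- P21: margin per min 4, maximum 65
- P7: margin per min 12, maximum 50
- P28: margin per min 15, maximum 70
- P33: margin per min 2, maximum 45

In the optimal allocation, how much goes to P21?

Highest margin per min first: P28 15 > P7 12 > P21 4 > P33 2.
Give P28 70 to hit its cap of 70 — 70 left.
Give P7 50 to hit its cap of 50 — 20 left.
P21: +20 (room for 65) → 20. Pool exhausted.

20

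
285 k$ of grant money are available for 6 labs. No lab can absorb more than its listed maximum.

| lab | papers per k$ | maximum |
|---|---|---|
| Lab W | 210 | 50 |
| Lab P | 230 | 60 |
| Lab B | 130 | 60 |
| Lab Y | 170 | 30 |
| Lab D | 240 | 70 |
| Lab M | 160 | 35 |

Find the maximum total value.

Rank by papers per k$: Lab D 240 > Lab P 230 > Lab W 210 > Lab Y 170 > Lab M 160 > Lab B 130.
Lab D takes 70 to reach its cap of 70 ; 215 left.
Give Lab P 60 to hit its cap of 60 ; 155 left.
Give Lab W 50 to hit its cap of 50 ; 105 left.
Give Lab Y 30 to hit its cap of 30 ; 75 left.
Lab M takes 35 to reach its cap of 35 ; 40 left.
Lab B: +40 (room for 60) → 40. Pool exhausted.
Total = 210×50 + 230×60 + 130×40 + 170×30 + 240×70 + 160×35 = 57000.

57000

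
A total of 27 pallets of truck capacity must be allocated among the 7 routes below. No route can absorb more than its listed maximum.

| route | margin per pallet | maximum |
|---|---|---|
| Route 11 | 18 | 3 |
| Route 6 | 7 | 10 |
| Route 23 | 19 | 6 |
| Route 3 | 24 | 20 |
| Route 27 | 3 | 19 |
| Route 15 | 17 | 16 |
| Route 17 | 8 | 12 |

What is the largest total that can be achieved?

Rank by margin per pallet: Route 3 24 > Route 23 19 > Route 11 18 > Route 15 17 > Route 17 8 > Route 6 7 > Route 27 3.
Give Route 3 20 to hit its cap of 20 — 7 left.
Give Route 23 6 to hit its cap of 6 — 1 left.
Only 1 left; Route 11 takes them to reach 1.
Total = 18×1 + 19×6 + 24×20 = 612.

612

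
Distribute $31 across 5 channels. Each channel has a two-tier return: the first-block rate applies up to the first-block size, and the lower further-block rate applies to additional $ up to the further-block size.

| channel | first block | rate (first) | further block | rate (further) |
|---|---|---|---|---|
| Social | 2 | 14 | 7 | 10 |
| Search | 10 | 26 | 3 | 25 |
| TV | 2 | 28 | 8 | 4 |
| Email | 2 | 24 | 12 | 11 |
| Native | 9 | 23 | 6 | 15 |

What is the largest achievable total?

Order all 10 blocks by rate: TV/T1 28 > Search/T1 26 > Search/T2 25 > Email/T1 24 > Native/T1 23 > Native/T2 15 > Social/T1 14 > Email/T2 11 > Social/T2 10 > TV/T2 4.
TV/T1 (28): +2 → 29 left.
Search T1 at 26: fill all 10 → 19 left.
Fill Search T2 block (3 at 25) → 16 left.
Fill Email T1 block (2 at 24) → 14 left.
Fill Native T1 block (9 at 23) → 5 left.
Native T2 at 15: only 5 left, fill 5.
Total = 28×2 + 26×10 + 25×3 + 24×2 + 23×9 + 15×5 = 721.

721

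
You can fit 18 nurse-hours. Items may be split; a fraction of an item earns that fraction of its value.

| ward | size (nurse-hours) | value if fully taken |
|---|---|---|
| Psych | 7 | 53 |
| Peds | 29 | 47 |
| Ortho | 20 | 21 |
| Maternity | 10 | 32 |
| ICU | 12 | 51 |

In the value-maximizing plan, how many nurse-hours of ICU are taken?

11

Sort by value density: Psych 53/7≈7.57, ICU 51/12≈4.25, Maternity 32/10≈3.2, Peds 47/29≈1.62, Ortho 21/20≈1.05.
Psych: take in full, 7 nurse-hours for value 53 ; 11 left.
Fill the last 11 nurse-hours with part of ICU: 11/12 of it earns 46.75.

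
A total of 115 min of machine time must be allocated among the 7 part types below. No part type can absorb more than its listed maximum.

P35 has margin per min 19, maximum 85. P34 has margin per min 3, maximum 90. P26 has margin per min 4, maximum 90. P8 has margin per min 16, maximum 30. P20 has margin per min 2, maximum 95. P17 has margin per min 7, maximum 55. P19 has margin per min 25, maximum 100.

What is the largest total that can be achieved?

Highest margin per min first: P19 25 > P35 19 > P8 16 > P17 7 > P26 4 > P34 3 > P20 2.
Give P19 100 to hit its cap of 100 — 15 left.
Only 15 left; P35 takes them to reach 15.
Total = 19×15 + 25×100 = 2785.

2785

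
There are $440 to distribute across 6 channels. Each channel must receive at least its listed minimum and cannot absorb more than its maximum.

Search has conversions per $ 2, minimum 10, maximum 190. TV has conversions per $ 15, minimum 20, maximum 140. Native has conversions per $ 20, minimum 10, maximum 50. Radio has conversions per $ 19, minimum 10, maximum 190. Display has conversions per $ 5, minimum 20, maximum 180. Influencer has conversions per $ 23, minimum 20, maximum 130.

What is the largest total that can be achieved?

Meeting every minimum uses 10+20+10+10+20+20 = 90 $, leaving 350.
Rank by conversions per $: Influencer 23 > Native 20 > Radio 19 > TV 15 > Display 5 > Search 2.
Give Influencer 110 more to hit its cap of 130 ; 240 left.
Give Native 40 more to hit its cap of 50 ; 200 left.
Radio: +180 to 190 (cap) ; 20 left.
TV has room for 120 more but only 20 remain, so it gets 40.
Total = 2×10 + 15×40 + 20×50 + 19×190 + 5×20 + 23×130 = 8320.

8320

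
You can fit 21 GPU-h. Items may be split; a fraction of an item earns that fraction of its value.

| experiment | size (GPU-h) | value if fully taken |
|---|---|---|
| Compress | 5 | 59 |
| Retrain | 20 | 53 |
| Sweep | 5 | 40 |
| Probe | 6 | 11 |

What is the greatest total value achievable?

Best value per unit of size first: Compress 59/5≈11.8, Sweep 40/5≈8, Retrain 53/20≈2.65, Probe 11/6≈1.83.
All 5 GPU-h of Compress fit (value 59) → 16 remain.
Sweep: take in full, 5 GPU-h for value 40 → 11 left.
11 GPU-h left: a 11/20 share of Retrain gives 53×11/20 = 29.15.
Total value = 128.15.

128.15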